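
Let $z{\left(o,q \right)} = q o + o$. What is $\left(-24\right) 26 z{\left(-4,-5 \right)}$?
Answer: $-9984$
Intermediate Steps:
$z{\left(o,q \right)} = o + o q$ ($z{\left(o,q \right)} = o q + o = o + o q$)
$\left(-24\right) 26 z{\left(-4,-5 \right)} = \left(-24\right) 26 \left(- 4 \left(1 - 5\right)\right) = - 624 \left(\left(-4\right) \left(-4\right)\right) = \left(-624\right) 16 = -9984$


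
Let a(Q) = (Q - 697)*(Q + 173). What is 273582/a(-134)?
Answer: -30398/3601 ≈ -8.4415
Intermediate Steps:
a(Q) = (-697 + Q)*(173 + Q)
273582/a(-134) = 273582/(-120581 + (-134)² - 524*(-134)) = 273582/(-120581 + 17956 + 70216) = 273582/(-32409) = 273582*(-1/32409) = -30398/3601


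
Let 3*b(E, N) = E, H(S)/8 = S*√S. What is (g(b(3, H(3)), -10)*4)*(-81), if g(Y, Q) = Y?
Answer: -324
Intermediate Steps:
H(S) = 8*S^(3/2) (H(S) = 8*(S*√S) = 8*S^(3/2))
b(E, N) = E/3
(g(b(3, H(3)), -10)*4)*(-81) = (((⅓)*3)*4)*(-81) = (1*4)*(-81) = 4*(-81) = -324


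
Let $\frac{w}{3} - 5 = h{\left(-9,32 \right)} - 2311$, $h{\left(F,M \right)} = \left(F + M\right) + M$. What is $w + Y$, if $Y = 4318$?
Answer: $-2435$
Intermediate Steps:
$h{\left(F,M \right)} = F + 2 M$
$w = -6753$ ($w = 15 + 3 \left(\left(-9 + 2 \cdot 32\right) - 2311\right) = 15 + 3 \left(\left(-9 + 64\right) - 2311\right) = 15 + 3 \left(55 - 2311\right) = 15 + 3 \left(-2256\right) = 15 - 6768 = -6753$)
$w + Y = -6753 + 4318 = -2435$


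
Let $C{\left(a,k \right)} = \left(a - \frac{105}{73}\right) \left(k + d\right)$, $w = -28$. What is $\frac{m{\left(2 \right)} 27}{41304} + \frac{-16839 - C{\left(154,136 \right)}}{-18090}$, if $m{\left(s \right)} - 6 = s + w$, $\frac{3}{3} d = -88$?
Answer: $\frac{500971093}{378783495} \approx 1.3226$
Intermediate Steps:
$d = -88$
$m{\left(s \right)} = -22 + s$ ($m{\left(s \right)} = 6 + \left(s - 28\right) = 6 + \left(-28 + s\right) = -22 + s$)
$C{\left(a,k \right)} = \left(-88 + k\right) \left(- \frac{105}{73} + a\right)$ ($C{\left(a,k \right)} = \left(a - \frac{105}{73}\right) \left(k - 88\right) = \left(a - \frac{105}{73}\right) \left(-88 + k\right) = \left(- \frac{105}{73} + a\right) \left(-88 + k\right) = \left(-88 + k\right) \left(- \frac{105}{73} + a\right)$)
$\frac{m{\left(2 \right)} 27}{41304} + \frac{-16839 - C{\left(154,136 \right)}}{-18090} = \frac{\left(-22 + 2\right) 27}{41304} + \frac{-16839 - \left(\frac{9240}{73} - 13552 - \frac{14280}{73} + 154 \cdot 136\right)}{-18090} = \left(-20\right) 27 \cdot \frac{1}{41304} + \left(-16839 - \left(\frac{9240}{73} - 13552 - \frac{14280}{73} + 20944\right)\right) \left(- \frac{1}{18090}\right) = \left(-540\right) \frac{1}{41304} + \left(-16839 - \frac{534576}{73}\right) \left(- \frac{1}{18090}\right) = - \frac{45}{3442} + \left(-16839 - \frac{534576}{73}\right) \left(- \frac{1}{18090}\right) = - \frac{45}{3442} - - \frac{587941}{440190} = - \frac{45}{3442} + \frac{587941}{440190} = \frac{500971093}{378783495}$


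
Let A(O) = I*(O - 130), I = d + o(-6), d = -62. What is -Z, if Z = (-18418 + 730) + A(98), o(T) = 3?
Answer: 15800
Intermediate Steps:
I = -59 (I = -62 + 3 = -59)
A(O) = 7670 - 59*O (A(O) = -59*(O - 130) = -59*(-130 + O) = 7670 - 59*O)
Z = -15800 (Z = (-18418 + 730) + (7670 - 59*98) = -17688 + (7670 - 5782) = -17688 + 1888 = -15800)
-Z = -1*(-15800) = 15800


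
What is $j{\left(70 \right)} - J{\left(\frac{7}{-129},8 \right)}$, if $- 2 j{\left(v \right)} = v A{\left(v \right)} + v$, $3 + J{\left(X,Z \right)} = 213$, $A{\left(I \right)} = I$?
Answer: $-2695$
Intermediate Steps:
$J{\left(X,Z \right)} = 210$ ($J{\left(X,Z \right)} = -3 + 213 = 210$)
$j{\left(v \right)} = - \frac{v}{2} - \frac{v^{2}}{2}$ ($j{\left(v \right)} = - \frac{v v + v}{2} = - \frac{v^{2} + v}{2} = - \frac{v + v^{2}}{2} = - \frac{v}{2} - \frac{v^{2}}{2}$)
$j{\left(70 \right)} - J{\left(\frac{7}{-129},8 \right)} = \left(- \frac{1}{2}\right) 70 \left(1 + 70\right) - 210 = \left(- \frac{1}{2}\right) 70 \cdot 71 - 210 = -2485 - 210 = -2695$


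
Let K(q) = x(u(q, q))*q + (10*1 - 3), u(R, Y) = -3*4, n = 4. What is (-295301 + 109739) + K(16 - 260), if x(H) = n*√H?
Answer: -185555 - 1952*I*√3 ≈ -1.8556e+5 - 3381.0*I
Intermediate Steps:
u(R, Y) = -12
x(H) = 4*√H
K(q) = 7 + 8*I*q*√3 (K(q) = (4*√(-12))*q + (10*1 - 3) = (4*(2*I*√3))*q + (10 - 3) = (8*I*√3)*q + 7 = 8*I*q*√3 + 7 = 7 + 8*I*q*√3)
(-295301 + 109739) + K(16 - 260) = (-295301 + 109739) + (7 + 8*I*(16 - 260)*√3) = -185562 + (7 + 8*I*(-244)*√3) = -185562 + (7 - 1952*I*√3) = -185555 - 1952*I*√3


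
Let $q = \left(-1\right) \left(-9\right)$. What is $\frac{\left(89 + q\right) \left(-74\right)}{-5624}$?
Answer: $\frac{49}{38} \approx 1.2895$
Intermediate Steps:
$q = 9$
$\frac{\left(89 + q\right) \left(-74\right)}{-5624} = \frac{\left(89 + 9\right) \left(-74\right)}{-5624} = 98 \left(-74\right) \left(- \frac{1}{5624}\right) = \left(-7252\right) \left(- \frac{1}{5624}\right) = \frac{49}{38}$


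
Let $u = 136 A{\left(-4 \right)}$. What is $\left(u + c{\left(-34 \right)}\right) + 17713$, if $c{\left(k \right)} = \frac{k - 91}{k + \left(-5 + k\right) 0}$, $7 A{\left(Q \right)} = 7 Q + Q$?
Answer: $\frac{4068601}{238} \approx 17095.0$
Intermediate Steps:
$A{\left(Q \right)} = \frac{8 Q}{7}$ ($A{\left(Q \right)} = \frac{7 Q + Q}{7} = \frac{8 Q}{7}$)
$u = - \frac{4352}{7}$ ($u = 136 \cdot \frac{8}{7} \left(-4\right) = 136 \left(- \frac{32}{7}\right) = - \frac{4352}{7} \approx -621.71$)
$c{\left(k \right)} = \frac{-91 + k}{k}$ ($c{\left(k \right)} = \frac{-91 + k}{k + 0} = \frac{-91 + k}{k}$)
$\left(u + c{\left(-34 \right)}\right) + 17713 = \left(- \frac{4352}{7} + \frac{-91 - 34}{-34}\right) + 17713 = \left(- \frac{4352}{7} - - \frac{125}{34}\right) + 17713 = \left(- \frac{4352}{7} + \frac{125}{34}\right) + 17713 = - \frac{147093}{238} + 17713 = \frac{4068601}{238}$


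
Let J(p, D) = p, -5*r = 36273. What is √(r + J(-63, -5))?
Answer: 2*I*√45735/5 ≈ 85.543*I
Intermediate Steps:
r = -36273/5 (r = -⅕*36273 = -36273/5 ≈ -7254.6)
√(r + J(-63, -5)) = √(-36273/5 - 63) = √(-36588/5) = 2*I*√45735/5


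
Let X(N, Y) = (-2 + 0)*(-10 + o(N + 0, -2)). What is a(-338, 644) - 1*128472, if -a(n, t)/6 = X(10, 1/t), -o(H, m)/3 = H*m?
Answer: -127872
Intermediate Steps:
o(H, m) = -3*H*m
X(N, Y) = 20 - 12*N (X(N, Y) = (-2 + 0)*(-10 - 3*(N + 0)*(-2)) = -2*(-10 - 3*N*(-2)) = -2*(-10 + 6*N) = 20 - 12*N)
a(n, t) = 600 (a(n, t) = -6*(20 - 12*10) = -6*(20 - 120) = -6*(-100) = 600)
a(-338, 644) - 1*128472 = 600 - 1*128472 = 600 - 128472 = -127872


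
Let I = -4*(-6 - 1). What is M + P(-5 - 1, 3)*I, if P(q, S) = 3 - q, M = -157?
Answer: 95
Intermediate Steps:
I = 28 (I = -4*(-7) = 28)
M + P(-5 - 1, 3)*I = -157 + (3 - (-5 - 1))*28 = -157 + (3 - 1*(-6))*28 = -157 + (3 + 6)*28 = -157 + 9*28 = -157 + 252 = 95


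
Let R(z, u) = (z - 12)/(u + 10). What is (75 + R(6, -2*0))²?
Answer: 138384/25 ≈ 5535.4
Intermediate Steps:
R(z, u) = (-12 + z)/(10 + u)
(75 + R(6, -2*0))² = (75 + (-12 + 6)/(10 - 2*0))² = (75 - 6/(10 + 0))² = (75 - 6/10)² = (75 + (⅒)*(-6))² = (75 - ⅗)² = (372/5)² = 138384/25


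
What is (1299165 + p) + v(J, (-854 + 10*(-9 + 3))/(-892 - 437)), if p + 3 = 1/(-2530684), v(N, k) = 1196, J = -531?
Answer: 3290795184871/2530684 ≈ 1.3004e+6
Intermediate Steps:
p = -7592053/2530684 (p = -3 + 1/(-2530684) = -3 - 1/2530684 = -7592053/2530684 ≈ -3.0000)
(1299165 + p) + v(J, (-854 + 10*(-9 + 3))/(-892 - 437)) = (1299165 - 7592053/2530684) + 1196 = 3287768486807/2530684 + 1196 = 3290795184871/2530684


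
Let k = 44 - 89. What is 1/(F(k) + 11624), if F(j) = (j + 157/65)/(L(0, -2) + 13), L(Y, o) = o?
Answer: 715/8308392 ≈ 8.6058e-5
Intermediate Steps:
k = -45
F(j) = 157/715 + j/11 (F(j) = (j + 157/65)/(-2 + 13) = (j + 157*(1/65))/11 = (j + 157/65)*(1/11) = (157/65 + j)*(1/11) = 157/715 + j/11)
1/(F(k) + 11624) = 1/((157/715 + (1/11)*(-45)) + 11624) = 1/((157/715 - 45/11) + 11624) = 1/(-2768/715 + 11624) = 1/(8308392/715) = 715/8308392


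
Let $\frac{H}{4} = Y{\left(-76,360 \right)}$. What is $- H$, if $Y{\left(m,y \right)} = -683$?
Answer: $2732$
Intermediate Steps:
$H = -2732$ ($H = 4 \left(-683\right) = -2732$)
$- H = \left(-1\right) \left(-2732\right) = 2732$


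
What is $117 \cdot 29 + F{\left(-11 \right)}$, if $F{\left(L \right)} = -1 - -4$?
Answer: $3396$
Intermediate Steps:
$F{\left(L \right)} = 3$ ($F{\left(L \right)} = -1 + 4 = 3$)
$117 \cdot 29 + F{\left(-11 \right)} = 117 \cdot 29 + 3 = 3393 + 3 = 3396$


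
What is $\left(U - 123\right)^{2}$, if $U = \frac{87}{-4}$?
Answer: $\frac{335241}{16} \approx 20953.0$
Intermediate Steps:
$U = - \frac{87}{4}$ ($U = 87 \left(- \frac{1}{4}\right) = - \frac{87}{4} \approx -21.75$)
$\left(U - 123\right)^{2} = \left(- \frac{87}{4} - 123\right)^{2} = \left(- \frac{579}{4}\right)^{2} = \frac{335241}{16}$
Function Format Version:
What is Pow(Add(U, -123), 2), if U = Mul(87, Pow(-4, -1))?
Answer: Rational(335241, 16) ≈ 20953.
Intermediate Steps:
U = Rational(-87, 4) (U = Mul(87, Rational(-1, 4)) = Rational(-87, 4) ≈ -21.750)
Pow(Add(U, -123), 2) = Pow(Add(Rational(-87, 4), -123), 2) = Pow(Rational(-579, 4), 2) = Rational(335241, 16)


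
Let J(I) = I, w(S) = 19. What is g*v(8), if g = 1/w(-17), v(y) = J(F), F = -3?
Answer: -3/19 ≈ -0.15789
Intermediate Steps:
v(y) = -3
g = 1/19 ≈ 0.052632
g*v(8) = (1/19)*(-3) = -3/19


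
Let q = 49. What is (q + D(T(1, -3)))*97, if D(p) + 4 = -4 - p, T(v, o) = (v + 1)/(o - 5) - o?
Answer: 14841/4 ≈ 3710.3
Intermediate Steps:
T(v, o) = -o + (1 + v)/(-5 + o) (T(v, o) = (1 + v)/(-5 + o) - o = -o + (1 + v)/(-5 + o))
D(p) = -8 - p (D(p) = -4 + (-4 - p) = -8 - p)
(q + D(T(1, -3)))*97 = (49 + (-8 - (1 + 1 - 1*(-3)² + 5*(-3))/(-5 - 3)))*97 = (49 + (-8 - (1 + 1 - 1*9 - 15)/(-8)))*97 = (49 + (-8 - (-1)*(1 + 1 - 9 - 15)/8))*97 = (49 + (-8 - (-1)*(-22)/8))*97 = (49 + (-8 - 1*11/4))*97 = (49 + (-8 - 11/4))*97 = (49 - 43/4)*97 = (153/4)*97 = 14841/4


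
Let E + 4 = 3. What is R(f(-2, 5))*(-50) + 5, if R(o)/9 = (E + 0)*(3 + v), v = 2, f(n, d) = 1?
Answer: 2255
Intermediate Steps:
E = -1 (E = -4 + 3 = -1)
R(o) = -45 (R(o) = 9*((-1 + 0)*(3 + 2)) = 9*(-1*5) = 9*(-5) = -45)
R(f(-2, 5))*(-50) + 5 = -45*(-50) + 5 = 2250 + 5 = 2255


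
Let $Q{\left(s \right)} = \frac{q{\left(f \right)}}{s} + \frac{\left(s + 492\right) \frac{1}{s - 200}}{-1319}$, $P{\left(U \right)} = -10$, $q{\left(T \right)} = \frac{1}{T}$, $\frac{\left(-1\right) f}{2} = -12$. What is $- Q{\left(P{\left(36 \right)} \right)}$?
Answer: $\frac{5377}{2215920} \approx 0.0024265$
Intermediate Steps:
$f = 24$ ($f = \left(-2\right) \left(-12\right) = 24$)
$Q{\left(s \right)} = \frac{1}{24 s} - \frac{492 + s}{1319 \left(-200 + s\right)}$ ($Q{\left(s \right)} = \frac{1}{24 s} + \frac{\left(s + 492\right) \frac{1}{s - 200}}{-1319} = \frac{1}{24 s} + \frac{492 + s}{-200 + s} \left(- \frac{1}{1319}\right) = \frac{1}{24 s} - \frac{492 + s}{1319 \left(-200 + s\right)}$)
$- Q{\left(P{\left(36 \right)} \right)} = - \frac{-263800 - -104890 - 24 \left(-10\right)^{2}}{31656 \left(-10\right) \left(-200 - 10\right)} = - \frac{\left(-1\right) \left(-263800 + 104890 - 2400\right)}{31656 \cdot 10 \left(-210\right)} = - \frac{\left(-1\right) \left(-1\right) \left(-263800 + 104890 - 2400\right)}{31656 \cdot 10 \cdot 210} = - \frac{\left(-1\right) \left(-1\right) \left(-161310\right)}{31656 \cdot 10 \cdot 210} = \left(-1\right) \left(- \frac{5377}{2215920}\right) = \frac{5377}{2215920}$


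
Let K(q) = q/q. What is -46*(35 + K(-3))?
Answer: -1656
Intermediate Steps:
K(q) = 1
-46*(35 + K(-3)) = -46*(35 + 1) = -46*36 = -1656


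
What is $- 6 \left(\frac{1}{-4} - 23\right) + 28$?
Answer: $\frac{335}{2} \approx 167.5$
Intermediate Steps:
$- 6 \left(\frac{1}{-4} - 23\right) + 28 = - 6 \left(- \frac{1}{4} - 23\right) + 28 = \left(-6\right) \left(- \frac{93}{4}\right) + 28 = \frac{279}{2} + 28 = \frac{335}{2}$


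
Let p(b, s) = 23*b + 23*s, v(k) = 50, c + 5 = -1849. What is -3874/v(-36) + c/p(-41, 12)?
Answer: -1245629/16675 ≈ -74.700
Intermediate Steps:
c = -1854 (c = -5 - 1849 = -1854)
-3874/v(-36) + c/p(-41, 12) = -3874/50 - 1854/(23*(-41) + 23*12) = -3874*1/50 - 1854/(-943 + 276) = -1937/25 - 1854/(-667) = -1937/25 - 1854*(-1/667) = -1937/25 + 1854/667 = -1245629/16675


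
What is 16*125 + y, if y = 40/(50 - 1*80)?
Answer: 5996/3 ≈ 1998.7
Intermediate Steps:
y = -4/3 (y = 40/(50 - 80) = 40/(-30) = 40*(-1/30) = -4/3 ≈ -1.3333)
16*125 + y = 16*125 - 4/3 = 2000 - 4/3 = 5996/3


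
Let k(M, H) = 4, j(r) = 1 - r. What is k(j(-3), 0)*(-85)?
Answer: -340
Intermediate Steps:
k(j(-3), 0)*(-85) = 4*(-85) = -340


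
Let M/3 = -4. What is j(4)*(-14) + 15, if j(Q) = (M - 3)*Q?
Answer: 855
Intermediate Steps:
M = -12 (M = 3*(-4) = -12)
j(Q) = -15*Q (j(Q) = (-12 - 3)*Q = -15*Q)
j(4)*(-14) + 15 = -15*4*(-14) + 15 = -60*(-14) + 15 = 840 + 15 = 855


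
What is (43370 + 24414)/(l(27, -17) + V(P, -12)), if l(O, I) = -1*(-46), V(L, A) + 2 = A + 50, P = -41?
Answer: 33892/41 ≈ 826.63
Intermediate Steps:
V(L, A) = 48 + A (V(L, A) = -2 + (A + 50) = -2 + (50 + A) = 48 + A)
l(O, I) = 46
(43370 + 24414)/(l(27, -17) + V(P, -12)) = (43370 + 24414)/(46 + (48 - 12)) = 67784/(46 + 36) = 67784/82 = 67784*(1/82) = 33892/41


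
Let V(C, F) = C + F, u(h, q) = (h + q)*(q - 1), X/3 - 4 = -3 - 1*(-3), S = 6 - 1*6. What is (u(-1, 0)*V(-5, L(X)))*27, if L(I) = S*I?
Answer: -135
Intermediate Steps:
S = 0 (S = 6 - 6 = 0)
X = 12 (X = 12 + 3*(-3 - 1*(-3)) = 12 + 3*(-3 + 3) = 12 + 3*0 = 12 + 0 = 12)
u(h, q) = (-1 + q)*(h + q) (u(h, q) = (h + q)*(-1 + q) = (-1 + q)*(h + q))
L(I) = 0 (L(I) = 0*I = 0)
(u(-1, 0)*V(-5, L(X)))*27 = ((0² - 1*(-1) - 1*0 - 1*0)*(-5 + 0))*27 = ((0 + 1 + 0 + 0)*(-5))*27 = (1*(-5))*27 = -5*27 = -135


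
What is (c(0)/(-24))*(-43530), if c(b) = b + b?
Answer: 0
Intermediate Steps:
c(b) = 2*b
(c(0)/(-24))*(-43530) = ((2*0)/(-24))*(-43530) = (0*(-1/24))*(-43530) = 0*(-43530) = 0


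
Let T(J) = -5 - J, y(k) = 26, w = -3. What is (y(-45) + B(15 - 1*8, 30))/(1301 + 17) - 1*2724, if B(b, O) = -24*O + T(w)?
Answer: -1795464/659 ≈ -2724.5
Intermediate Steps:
B(b, O) = -2 - 24*O (B(b, O) = -24*O + (-5 - 1*(-3)) = -24*O + (-5 + 3) = -24*O - 2 = -2 - 24*O)
(y(-45) + B(15 - 1*8, 30))/(1301 + 17) - 1*2724 = (26 + (-2 - 24*30))/(1301 + 17) - 1*2724 = (26 + (-2 - 720))/1318 - 2724 = (26 - 722)*(1/1318) - 2724 = -696*1/1318 - 2724 = -348/659 - 2724 = -1795464/659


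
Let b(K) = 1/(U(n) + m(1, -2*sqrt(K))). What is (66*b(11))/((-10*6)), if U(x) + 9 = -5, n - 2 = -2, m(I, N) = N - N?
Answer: 11/140 ≈ 0.078571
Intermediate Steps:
m(I, N) = 0
n = 0 (n = 2 - 2 = 0)
U(x) = -14 (U(x) = -9 - 5 = -14)
b(K) = -1/14 (b(K) = 1/(-14 + 0) = 1/(-14) = -1/14)
(66*b(11))/((-10*6)) = (66*(-1/14))/((-10*6)) = -33/7/(-60) = -33/7*(-1/60) = 11/140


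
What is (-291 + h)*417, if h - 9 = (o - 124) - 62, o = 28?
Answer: -183480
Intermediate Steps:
h = -149 (h = 9 + ((28 - 124) - 62) = 9 + (-96 - 62) = 9 - 158 = -149)
(-291 + h)*417 = (-291 - 149)*417 = -440*417 = -183480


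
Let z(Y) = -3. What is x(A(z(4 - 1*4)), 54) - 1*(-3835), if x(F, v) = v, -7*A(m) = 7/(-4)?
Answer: 3889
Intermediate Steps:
A(m) = ¼ (A(m) = -1/(-4) = -(-1)/4 = -⅐*(-7/4) = ¼)
x(A(z(4 - 1*4)), 54) - 1*(-3835) = 54 - 1*(-3835) = 54 + 3835 = 3889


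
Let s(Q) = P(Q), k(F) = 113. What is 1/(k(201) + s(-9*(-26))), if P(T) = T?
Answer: 1/347 ≈ 0.0028818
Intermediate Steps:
s(Q) = Q
1/(k(201) + s(-9*(-26))) = 1/(113 - 9*(-26)) = 1/(113 + 234) = 1/347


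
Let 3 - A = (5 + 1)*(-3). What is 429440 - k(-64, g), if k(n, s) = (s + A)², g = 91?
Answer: 416896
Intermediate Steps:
A = 21 (A = 3 - (5 + 1)*(-3) = 3 - 6*(-3) = 3 - 1*(-18) = 3 + 18 = 21)
k(n, s) = (21 + s)² (k(n, s) = (s + 21)² = (21 + s)²)
429440 - k(-64, g) = 429440 - (21 + 91)² = 429440 - 1*112² = 429440 - 1*12544 = 429440 - 12544 = 416896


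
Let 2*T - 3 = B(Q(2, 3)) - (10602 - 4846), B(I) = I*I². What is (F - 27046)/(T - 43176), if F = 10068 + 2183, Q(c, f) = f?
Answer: 14795/46039 ≈ 0.32136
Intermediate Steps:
B(I) = I³
F = 12251
T = -2863 (T = 3/2 + (3³ - (10602 - 4846))/2 = 3/2 + (27 - 1*5756)/2 = 3/2 + (27 - 5756)/2 = 3/2 + (½)*(-5729) = 3/2 - 5729/2 = -2863)
(F - 27046)/(T - 43176) = (12251 - 27046)/(-2863 - 43176) = -14795/(-46039) = -14795*(-1/46039) = 14795/46039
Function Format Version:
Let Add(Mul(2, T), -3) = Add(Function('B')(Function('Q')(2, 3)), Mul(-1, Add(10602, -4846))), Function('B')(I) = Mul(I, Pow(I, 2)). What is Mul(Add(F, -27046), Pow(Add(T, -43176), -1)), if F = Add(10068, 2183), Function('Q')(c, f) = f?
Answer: Rational(14795, 46039) ≈ 0.32136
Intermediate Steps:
Function('B')(I) = Pow(I, 3)
F = 12251
T = -2863 (T = Add(Rational(3, 2), Mul(Rational(1, 2), Add(Pow(3, 3), Mul(-1, Add(10602, -4846))))) = Add(Rational(3, 2), Mul(Rational(1, 2), Add(27, Mul(-1, 5756)))) = Add(Rational(3, 2), Mul(Rational(1, 2), Add(27, -5756))) = Add(Rational(3, 2), Mul(Rational(1, 2), -5729)) = Add(Rational(3, 2), Rational(-5729, 2)) = -2863)
Mul(Add(F, -27046), Pow(Add(T, -43176), -1)) = Mul(Add(12251, -27046), Pow(Add(-2863, -43176), -1)) = Mul(-14795, Pow(-46039, -1)) = Mul(-14795, Rational(-1, 46039)) = Rational(14795, 46039)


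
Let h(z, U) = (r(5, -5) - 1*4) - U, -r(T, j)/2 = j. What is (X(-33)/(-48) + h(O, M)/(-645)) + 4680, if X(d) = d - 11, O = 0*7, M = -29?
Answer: 2415325/516 ≈ 4680.9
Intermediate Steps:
r(T, j) = -2*j
O = 0
X(d) = -11 + d
h(z, U) = 6 - U (h(z, U) = (-2*(-5) - 1*4) - U = (10 - 4) - U = 6 - U)
(X(-33)/(-48) + h(O, M)/(-645)) + 4680 = ((-11 - 33)/(-48) + (6 - 1*(-29))/(-645)) + 4680 = (-44*(-1/48) + (6 + 29)*(-1/645)) + 4680 = (11/12 + 35*(-1/645)) + 4680 = (11/12 - 7/129) + 4680 = 445/516 + 4680 = 2415325/516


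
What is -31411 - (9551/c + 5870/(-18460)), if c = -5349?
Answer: -310139421385/9874254 ≈ -31409.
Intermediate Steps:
-31411 - (9551/c + 5870/(-18460)) = -31411 - (9551/(-5349) + 5870/(-18460)) = -31411 - (9551*(-1/5349) + 5870*(-1/18460)) = -31411 - (-9551/5349 - 587/1846) = -31411 - 1*(-20771009/9874254) = -31411 + 20771009/9874254 = -310139421385/9874254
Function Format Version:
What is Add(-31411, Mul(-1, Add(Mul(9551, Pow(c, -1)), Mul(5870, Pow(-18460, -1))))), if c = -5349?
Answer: Rational(-310139421385, 9874254) ≈ -31409.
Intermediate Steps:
Add(-31411, Mul(-1, Add(Mul(9551, Pow(c, -1)), Mul(5870, Pow(-18460, -1))))) = Add(-31411, Mul(-1, Add(Mul(9551, Pow(-5349, -1)), Mul(5870, Pow(-18460, -1))))) = Add(-31411, Mul(-1, Add(Mul(9551, Rational(-1, 5349)), Mul(5870, Rational(-1, 18460))))) = Add(-31411, Mul(-1, Add(Rational(-9551, 5349), Rational(-587, 1846)))) = Add(-31411, Mul(-1, Rational(-20771009, 9874254))) = Add(-31411, Rational(20771009, 9874254)) = Rational(-310139421385, 9874254)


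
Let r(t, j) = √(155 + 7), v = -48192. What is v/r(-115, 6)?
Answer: -8032*√2/3 ≈ -3786.3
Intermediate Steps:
r(t, j) = 9*√2 (r(t, j) = √162 = 9*√2)
v/r(-115, 6) = -48192*√2/18 = -8032*√2/3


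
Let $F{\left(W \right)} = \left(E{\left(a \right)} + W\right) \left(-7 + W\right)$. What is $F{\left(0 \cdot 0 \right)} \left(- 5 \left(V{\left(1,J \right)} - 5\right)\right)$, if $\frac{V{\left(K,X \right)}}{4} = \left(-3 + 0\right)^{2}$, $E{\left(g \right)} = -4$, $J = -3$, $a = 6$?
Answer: $-4340$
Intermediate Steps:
$V{\left(K,X \right)} = 36$ ($V{\left(K,X \right)} = 4 \left(-3 + 0\right)^{2} = 4 \left(-3\right)^{2} = 4 \cdot 9 = 36$)
$F{\left(W \right)} = \left(-7 + W\right) \left(-4 + W\right)$ ($F{\left(W \right)} = \left(-4 + W\right) \left(-7 + W\right) = \left(-7 + W\right) \left(-4 + W\right)$)
$F{\left(0 \cdot 0 \right)} \left(- 5 \left(V{\left(1,J \right)} - 5\right)\right) = \left(28 + \left(0 \cdot 0\right)^{2} - 11 \cdot 0 \cdot 0\right) \left(- 5 \left(36 - 5\right)\right) = \left(28 + 0^{2} - 0\right) \left(\left(-5\right) 31\right) = \left(28 + 0 + 0\right) \left(-155\right) = 28 \left(-155\right) = -4340$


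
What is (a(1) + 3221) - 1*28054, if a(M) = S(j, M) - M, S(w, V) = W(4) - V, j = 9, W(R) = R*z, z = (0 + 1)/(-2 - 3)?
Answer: -124179/5 ≈ -24836.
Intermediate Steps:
z = -1/5 (z = 1/(-5) = 1*(-1/5) = -1/5 ≈ -0.20000)
W(R) = -R/5 (W(R) = R*(-1/5) = -R/5)
S(w, V) = -4/5 - V (S(w, V) = -1/5*4 - V = -4/5 - V)
a(M) = -4/5 - 2*M (a(M) = (-4/5 - M) - M = -4/5 - 2*M)
(a(1) + 3221) - 1*28054 = ((-4/5 - 2*1) + 3221) - 1*28054 = ((-4/5 - 2) + 3221) - 28054 = (-14/5 + 3221) - 28054 = 16091/5 - 28054 = -124179/5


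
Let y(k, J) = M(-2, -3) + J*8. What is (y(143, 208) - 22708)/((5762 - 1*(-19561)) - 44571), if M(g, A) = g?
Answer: 10523/9624 ≈ 1.0934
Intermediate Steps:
y(k, J) = -2 + 8*J (y(k, J) = -2 + J*8 = -2 + 8*J)
(y(143, 208) - 22708)/((5762 - 1*(-19561)) - 44571) = ((-2 + 8*208) - 22708)/((5762 - 1*(-19561)) - 44571) = ((-2 + 1664) - 22708)/((5762 + 19561) - 44571) = (1662 - 22708)/(25323 - 44571) = -21046/(-19248) = -21046*(-1/19248) = 10523/9624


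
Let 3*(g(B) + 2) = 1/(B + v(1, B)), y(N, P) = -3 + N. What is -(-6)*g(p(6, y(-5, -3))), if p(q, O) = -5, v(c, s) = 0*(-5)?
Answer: -62/5 ≈ -12.400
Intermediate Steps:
v(c, s) = 0
g(B) = -2 + 1/(3*B) (g(B) = -2 + 1/(3*(B + 0)) = -2 + 1/(3*B))
-(-6)*g(p(6, y(-5, -3))) = -(-6)*(-2 + (1/3)/(-5)) = -(-6)*(-2 + (1/3)*(-1/5)) = -(-6)*(-2 - 1/15) = -(-6)*(-31)/15 = -1*62/5 = -62/5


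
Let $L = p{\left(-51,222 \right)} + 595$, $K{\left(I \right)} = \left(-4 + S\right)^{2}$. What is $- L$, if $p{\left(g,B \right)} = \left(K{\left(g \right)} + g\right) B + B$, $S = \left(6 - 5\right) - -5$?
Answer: $9617$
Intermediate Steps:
$S = 6$ ($S = 1 + 5 = 6$)
$K{\left(I \right)} = 4$ ($K{\left(I \right)} = \left(-4 + 6\right)^{2} = 2^{2} = 4$)
$p{\left(g,B \right)} = B + B \left(4 + g\right)$ ($p{\left(g,B \right)} = \left(4 + g\right) B + B = B \left(4 + g\right) + B = B + B \left(4 + g\right)$)
$L = -9617$ ($L = 222 \left(5 - 51\right) + 595 = 222 \left(-46\right) + 595 = -10212 + 595 = -9617$)
$- L = \left(-1\right) \left(-9617\right) = 9617$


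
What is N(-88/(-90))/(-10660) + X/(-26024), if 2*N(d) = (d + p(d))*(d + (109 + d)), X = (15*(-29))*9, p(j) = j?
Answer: 19698470723/140441769000 ≈ 0.14026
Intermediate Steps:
X = -3915 (X = -435*9 = -3915)
N(d) = d*(109 + 2*d) (N(d) = ((d + d)*(d + (109 + d)))/2 = ((2*d)*(109 + 2*d))/2 = (2*d*(109 + 2*d))/2 = d*(109 + 2*d))
N(-88/(-90))/(-10660) + X/(-26024) = ((-88/(-90))*(109 + 2*(-88/(-90))))/(-10660) - 3915/(-26024) = ((-88*(-1/90))*(109 + 2*(-88*(-1/90))))*(-1/10660) - 3915*(-1/26024) = (44*(109 + 2*(44/45))/45)*(-1/10660) + 3915/26024 = (44*(109 + 88/45)/45)*(-1/10660) + 3915/26024 = ((44/45)*(4993/45))*(-1/10660) + 3915/26024 = (219692/2025)*(-1/10660) + 3915/26024 = -54923/5396625 + 3915/26024 = 19698470723/140441769000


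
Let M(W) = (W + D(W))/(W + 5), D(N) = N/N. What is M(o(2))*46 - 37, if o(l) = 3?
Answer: -14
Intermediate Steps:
D(N) = 1
M(W) = (1 + W)/(5 + W) (M(W) = (W + 1)/(W + 5) = (1 + W)/(5 + W))
M(o(2))*46 - 37 = ((1 + 3)/(5 + 3))*46 - 37 = (4/8)*46 - 37 = ((⅛)*4)*46 - 37 = (½)*46 - 37 = 23 - 37 = -14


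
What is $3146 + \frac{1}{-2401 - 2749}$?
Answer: $\frac{16201899}{5150} \approx 3146.0$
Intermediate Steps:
$3146 + \frac{1}{-2401 - 2749} = 3146 + \frac{1}{-5150} = 3146 - \frac{1}{5150} = \frac{16201899}{5150}$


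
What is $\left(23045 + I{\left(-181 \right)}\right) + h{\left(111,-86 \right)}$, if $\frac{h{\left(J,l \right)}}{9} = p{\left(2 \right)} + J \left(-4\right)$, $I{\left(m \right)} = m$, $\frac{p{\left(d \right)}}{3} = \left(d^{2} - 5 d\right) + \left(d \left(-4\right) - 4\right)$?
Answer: $18382$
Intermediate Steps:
$p{\left(d \right)} = -12 - 27 d + 3 d^{2}$ ($p{\left(d \right)} = 3 \left(\left(d^{2} - 5 d\right) + \left(d \left(-4\right) - 4\right)\right) = 3 \left(\left(d^{2} - 5 d\right) - \left(4 + 4 d\right)\right) = 3 \left(-4 + d^{2} - 9 d\right) = -12 - 27 d + 3 d^{2}$)
$h{\left(J,l \right)} = -486 - 36 J$ ($h{\left(J,l \right)} = 9 \left(\left(-12 - 54 + 3 \cdot 2^{2}\right) + J \left(-4\right)\right) = 9 \left(\left(-12 - 54 + 3 \cdot 4\right) - 4 J\right) = 9 \left(\left(-12 - 54 + 12\right) - 4 J\right) = 9 \left(-54 - 4 J\right) = -486 - 36 J$)
$\left(23045 + I{\left(-181 \right)}\right) + h{\left(111,-86 \right)} = \left(23045 - 181\right) - 4482 = 22864 - 4482 = 18382$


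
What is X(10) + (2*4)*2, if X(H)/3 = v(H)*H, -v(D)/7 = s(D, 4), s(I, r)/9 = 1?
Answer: -1874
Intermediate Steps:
s(I, r) = 9 (s(I, r) = 9*1 = 9)
v(D) = -63 (v(D) = -7*9 = -63)
X(H) = -189*H (X(H) = 3*(-63*H) = -189*H)
X(10) + (2*4)*2 = -189*10 + (2*4)*2 = -1890 + 8*2 = -1890 + 16 = -1874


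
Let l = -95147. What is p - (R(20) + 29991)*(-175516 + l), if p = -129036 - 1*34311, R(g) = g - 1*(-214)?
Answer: 8180625828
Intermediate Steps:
R(g) = 214 + g (R(g) = g + 214 = 214 + g)
p = -163347 (p = -129036 - 34311 = -163347)
p - (R(20) + 29991)*(-175516 + l) = -163347 - ((214 + 20) + 29991)*(-175516 - 95147) = -163347 - (234 + 29991)*(-270663) = -163347 - 30225*(-270663) = -163347 - 1*(-8180789175) = -163347 + 8180789175 = 8180625828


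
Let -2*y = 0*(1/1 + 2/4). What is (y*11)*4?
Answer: 0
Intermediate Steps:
y = 0 (y = -0*(1/1 + 2/4) = -0*(1*1 + 2*(¼)) = -0*(1 + ½) = -0*3/2 = -½*0 = 0)
(y*11)*4 = (0*11)*4 = 0*4 = 0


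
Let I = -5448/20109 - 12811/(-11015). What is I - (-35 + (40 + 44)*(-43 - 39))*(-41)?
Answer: -20957069044542/73833545 ≈ -2.8384e+5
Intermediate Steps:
I = 65868893/73833545 (I = -5448*1/20109 - 12811*(-1/11015) = -1816/6703 + 12811/11015 = 65868893/73833545 ≈ 0.89213)
I - (-35 + (40 + 44)*(-43 - 39))*(-41) = 65868893/73833545 - (-35 + (40 + 44)*(-43 - 39))*(-41) = 65868893/73833545 - (-35 + 84*(-82))*(-41) = 65868893/73833545 - (-35 - 6888)*(-41) = 65868893/73833545 - (-6923)*(-41) = 65868893/73833545 - 1*283843 = 65868893/73833545 - 283843 = -20957069044542/73833545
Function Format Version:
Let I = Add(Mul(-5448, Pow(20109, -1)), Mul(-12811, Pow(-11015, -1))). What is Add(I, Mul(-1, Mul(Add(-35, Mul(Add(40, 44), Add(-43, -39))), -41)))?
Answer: Rational(-20957069044542, 73833545) ≈ -2.8384e+5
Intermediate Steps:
I = Rational(65868893, 73833545) (I = Add(Mul(-5448, Rational(1, 20109)), Mul(-12811, Rational(-1, 11015))) = Add(Rational(-1816, 6703), Rational(12811, 11015)) = Rational(65868893, 73833545) ≈ 0.89213)
Add(I, Mul(-1, Mul(Add(-35, Mul(Add(40, 44), Add(-43, -39))), -41))) = Add(Rational(65868893, 73833545), Mul(-1, Mul(Add(-35, Mul(Add(40, 44), Add(-43, -39))), -41))) = Add(Rational(65868893, 73833545), Mul(-1, Mul(Add(-35, Mul(84, -82)), -41))) = Add(Rational(65868893, 73833545), Mul(-1, Mul(Add(-35, -6888), -41))) = Add(Rational(65868893, 73833545), Mul(-1, Mul(-6923, -41))) = Add(Rational(65868893, 73833545), Mul(-1, 283843)) = Add(Rational(65868893, 73833545), -283843) = Rational(-20957069044542, 73833545)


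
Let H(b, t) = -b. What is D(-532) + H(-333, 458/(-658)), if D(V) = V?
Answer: -199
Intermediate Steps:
D(-532) + H(-333, 458/(-658)) = -532 - 1*(-333) = -532 + 333 = -199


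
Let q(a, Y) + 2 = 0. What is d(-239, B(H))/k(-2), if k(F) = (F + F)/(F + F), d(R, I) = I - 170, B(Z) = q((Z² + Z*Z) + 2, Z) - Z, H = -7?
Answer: -165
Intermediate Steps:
q(a, Y) = -2 (q(a, Y) = -2 + 0 = -2)
B(Z) = -2 - Z
d(R, I) = -170 + I
k(F) = 1 (k(F) = (2*F)/((2*F)) = (2*F)*(1/(2*F)) = 1)
d(-239, B(H))/k(-2) = (-170 + (-2 - 1*(-7)))/1 = (-170 + (-2 + 7))*1 = (-170 + 5)*1 = -165*1 = -165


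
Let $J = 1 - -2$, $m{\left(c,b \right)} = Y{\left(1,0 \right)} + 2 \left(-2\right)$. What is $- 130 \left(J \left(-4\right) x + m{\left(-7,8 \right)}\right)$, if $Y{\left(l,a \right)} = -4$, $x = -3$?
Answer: $-3640$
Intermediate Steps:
$m{\left(c,b \right)} = -8$ ($m{\left(c,b \right)} = -4 + 2 \left(-2\right) = -4 - 4 = -8$)
$J = 3$ ($J = 1 + 2 = 3$)
$- 130 \left(J \left(-4\right) x + m{\left(-7,8 \right)}\right) = - 130 \left(3 \left(-4\right) \left(-3\right) - 8\right) = - 130 \left(\left(-12\right) \left(-3\right) - 8\right) = - 130 \left(36 - 8\right) = \left(-130\right) 28 = -3640$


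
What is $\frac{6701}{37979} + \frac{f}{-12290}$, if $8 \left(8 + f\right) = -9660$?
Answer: $\frac{257037529}{933523820} \approx 0.27534$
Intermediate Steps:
$f = - \frac{2431}{2}$ ($f = -8 + \frac{1}{8} \left(-9660\right) = -8 - \frac{2415}{2} = - \frac{2431}{2} \approx -1215.5$)
$\frac{6701}{37979} + \frac{f}{-12290} = \frac{6701}{37979} - \frac{2431}{2 \left(-12290\right)} = 6701 \cdot \frac{1}{37979} - - \frac{2431}{24580} = \frac{6701}{37979} + \frac{2431}{24580} = \frac{257037529}{933523820}$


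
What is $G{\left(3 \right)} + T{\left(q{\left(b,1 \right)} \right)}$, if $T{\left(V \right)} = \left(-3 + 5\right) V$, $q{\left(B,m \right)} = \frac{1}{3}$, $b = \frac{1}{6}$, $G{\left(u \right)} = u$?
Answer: $\frac{11}{3} \approx 3.6667$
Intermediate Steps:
$b = \frac{1}{6} \approx 0.16667$
$q{\left(B,m \right)} = \frac{1}{3}$
$T{\left(V \right)} = 2 V$
$G{\left(3 \right)} + T{\left(q{\left(b,1 \right)} \right)} = 3 + 2 \cdot \frac{1}{3} = 3 + \frac{2}{3} = \frac{11}{3}$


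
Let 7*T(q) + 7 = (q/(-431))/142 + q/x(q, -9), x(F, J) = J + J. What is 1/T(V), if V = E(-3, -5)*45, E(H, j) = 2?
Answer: -214207/367257 ≈ -0.58326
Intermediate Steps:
V = 90 (V = 2*45 = 90)
x(F, J) = 2*J
T(q) = -1 - 15305*q/1927863 (T(q) = -1 + ((q/(-431))/142 + q/((2*(-9))))/7 = -1 + ((q*(-1/431))*(1/142) + q/(-18))/7 = -1 + (-q/431*(1/142) + q*(-1/18))/7 = -1 + (-q/61202 - q/18)/7 = -1 + (-15305*q/275409)/7 = -1 - 15305*q/1927863)
1/T(V) = 1/(-1 - 15305/1927863*90) = 1/(-1 - 153050/214207) = 1/(-367257/214207) = -214207/367257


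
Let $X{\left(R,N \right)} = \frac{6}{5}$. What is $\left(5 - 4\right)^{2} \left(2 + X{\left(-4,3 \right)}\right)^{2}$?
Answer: $\frac{256}{25} \approx 10.24$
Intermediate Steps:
$X{\left(R,N \right)} = \frac{6}{5}$ ($X{\left(R,N \right)} = 6 \cdot \frac{1}{5} = \frac{6}{5}$)
$\left(5 - 4\right)^{2} \left(2 + X{\left(-4,3 \right)}\right)^{2} = \left(5 - 4\right)^{2} \left(2 + \frac{6}{5}\right)^{2} = 1^{2} \left(\frac{16}{5}\right)^{2} = 1 \cdot \frac{256}{25} = \frac{256}{25}$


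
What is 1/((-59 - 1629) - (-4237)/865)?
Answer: -865/1455883 ≈ -0.00059414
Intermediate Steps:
1/((-59 - 1629) - (-4237)/865) = 1/(-1688 - (-4237)/865) = 1/(-1688 - 1*(-4237/865)) = 1/(-1688 + 4237/865) = 1/(-1455883/865) = -865/1455883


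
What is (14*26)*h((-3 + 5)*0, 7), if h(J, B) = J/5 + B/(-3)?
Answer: -2548/3 ≈ -849.33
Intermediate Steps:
h(J, B) = -B/3 + J/5 (h(J, B) = J*(⅕) + B*(-⅓) = J/5 - B/3 = -B/3 + J/5)
(14*26)*h((-3 + 5)*0, 7) = (14*26)*(-⅓*7 + ((-3 + 5)*0)/5) = 364*(-7/3 + (2*0)/5) = 364*(-7/3 + (⅕)*0) = 364*(-7/3 + 0) = 364*(-7/3) = -2548/3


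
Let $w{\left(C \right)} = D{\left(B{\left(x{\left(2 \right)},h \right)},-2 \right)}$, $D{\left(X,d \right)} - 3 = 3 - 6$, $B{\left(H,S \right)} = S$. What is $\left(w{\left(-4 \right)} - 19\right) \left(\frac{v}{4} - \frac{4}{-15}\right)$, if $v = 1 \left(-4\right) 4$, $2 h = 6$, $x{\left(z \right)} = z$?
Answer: $\frac{1064}{15} \approx 70.933$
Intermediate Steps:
$h = 3$ ($h = \frac{1}{2} \cdot 6 = 3$)
$v = -16$ ($v = \left(-4\right) 4 = -16$)
$D{\left(X,d \right)} = 0$ ($D{\left(X,d \right)} = 3 + \left(3 - 6\right) = 3 - 3 = 0$)
$w{\left(C \right)} = 0$
$\left(w{\left(-4 \right)} - 19\right) \left(\frac{v}{4} - \frac{4}{-15}\right) = \left(0 - 19\right) \left(- \frac{16}{4} - \frac{4}{-15}\right) = - 19 \left(\left(-16\right) \frac{1}{4} - - \frac{4}{15}\right) = - 19 \left(-4 + \frac{4}{15}\right) = \left(-19\right) \left(- \frac{56}{15}\right) = \frac{1064}{15}$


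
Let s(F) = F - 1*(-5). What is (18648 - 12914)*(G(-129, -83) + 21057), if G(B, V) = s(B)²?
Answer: 208906822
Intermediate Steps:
s(F) = 5 + F (s(F) = F + 5 = 5 + F)
G(B, V) = (5 + B)²
(18648 - 12914)*(G(-129, -83) + 21057) = (18648 - 12914)*((5 - 129)² + 21057) = 5734*((-124)² + 21057) = 5734*(15376 + 21057) = 5734*36433 = 208906822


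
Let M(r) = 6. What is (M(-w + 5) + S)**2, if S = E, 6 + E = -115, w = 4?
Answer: 13225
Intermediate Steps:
E = -121 (E = -6 - 115 = -121)
S = -121
(M(-w + 5) + S)**2 = (6 - 121)**2 = (-115)**2 = 13225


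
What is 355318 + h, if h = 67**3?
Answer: 656081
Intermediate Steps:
h = 300763
355318 + h = 355318 + 300763 = 656081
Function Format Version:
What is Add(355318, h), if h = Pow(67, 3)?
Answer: 656081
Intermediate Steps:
h = 300763
Add(355318, h) = Add(355318, 300763) = 656081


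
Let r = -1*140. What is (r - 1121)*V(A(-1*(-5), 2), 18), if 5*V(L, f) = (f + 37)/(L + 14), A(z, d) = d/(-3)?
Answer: -41613/40 ≈ -1040.3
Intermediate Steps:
A(z, d) = -d/3 (A(z, d) = d*(-1/3) = -d/3)
r = -140
V(L, f) = (37 + f)/(5*(14 + L)) (V(L, f) = ((f + 37)/(L + 14))/5 = ((37 + f)/(14 + L))/5 = (37 + f)/(5*(14 + L)))
(r - 1121)*V(A(-1*(-5), 2), 18) = (-140 - 1121)*((37 + 18)/(5*(14 - 1/3*2))) = -1261*55/(5*(14 - 2/3)) = -1261*55/(5*40/3) = -1261*3*55/(5*40) = -1261*33/40 = -41613/40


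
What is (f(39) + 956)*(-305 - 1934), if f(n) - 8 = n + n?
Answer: -2333038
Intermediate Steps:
f(n) = 8 + 2*n (f(n) = 8 + (n + n) = 8 + 2*n)
(f(39) + 956)*(-305 - 1934) = ((8 + 2*39) + 956)*(-305 - 1934) = ((8 + 78) + 956)*(-2239) = (86 + 956)*(-2239) = 1042*(-2239) = -2333038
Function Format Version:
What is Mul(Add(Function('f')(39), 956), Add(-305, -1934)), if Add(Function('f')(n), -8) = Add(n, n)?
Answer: -2333038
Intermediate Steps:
Function('f')(n) = Add(8, Mul(2, n)) (Function('f')(n) = Add(8, Add(n, n)) = Add(8, Mul(2, n)))
Mul(Add(Function('f')(39), 956), Add(-305, -1934)) = Mul(Add(Add(8, Mul(2, 39)), 956), Add(-305, -1934)) = Mul(Add(Add(8, 78), 956), -2239) = Mul(Add(86, 956), -2239) = Mul(1042, -2239) = -2333038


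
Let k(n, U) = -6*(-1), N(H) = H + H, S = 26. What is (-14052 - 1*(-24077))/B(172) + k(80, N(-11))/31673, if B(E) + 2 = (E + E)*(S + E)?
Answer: 63586097/431449606 ≈ 0.14738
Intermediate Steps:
N(H) = 2*H
k(n, U) = 6
B(E) = -2 + 2*E*(26 + E) (B(E) = -2 + (E + E)*(26 + E) = -2 + (2*E)*(26 + E) = -2 + 2*E*(26 + E))
(-14052 - 1*(-24077))/B(172) + k(80, N(-11))/31673 = (-14052 - 1*(-24077))/(-2 + 2*172² + 52*172) + 6/31673 = (-14052 + 24077)/(-2 + 2*29584 + 8944) + 6*(1/31673) = 10025/(-2 + 59168 + 8944) + 6/31673 = 10025/68110 + 6/31673 = 10025*(1/68110) + 6/31673 = 2005/13622 + 6/31673 = 63586097/431449606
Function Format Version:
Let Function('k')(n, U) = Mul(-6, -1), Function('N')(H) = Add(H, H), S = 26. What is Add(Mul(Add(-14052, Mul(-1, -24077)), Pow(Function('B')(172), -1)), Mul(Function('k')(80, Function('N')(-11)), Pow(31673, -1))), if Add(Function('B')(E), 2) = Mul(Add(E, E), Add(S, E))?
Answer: Rational(63586097, 431449606) ≈ 0.14738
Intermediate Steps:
Function('N')(H) = Mul(2, H)
Function('k')(n, U) = 6
Function('B')(E) = Add(-2, Mul(2, E, Add(26, E))) (Function('B')(E) = Add(-2, Mul(Add(E, E), Add(26, E))) = Add(-2, Mul(Mul(2, E), Add(26, E))) = Add(-2, Mul(2, E, Add(26, E))))
Add(Mul(Add(-14052, Mul(-1, -24077)), Pow(Function('B')(172), -1)), Mul(Function('k')(80, Function('N')(-11)), Pow(31673, -1))) = Add(Mul(Add(-14052, Mul(-1, -24077)), Pow(Add(-2, Mul(2, Pow(172, 2)), Mul(52, 172)), -1)), Mul(6, Pow(31673, -1))) = Add(Mul(Add(-14052, 24077), Pow(Add(-2, Mul(2, 29584), 8944), -1)), Mul(6, Rational(1, 31673))) = Add(Mul(10025, Pow(Add(-2, 59168, 8944), -1)), Rational(6, 31673)) = Add(Mul(10025, Pow(68110, -1)), Rational(6, 31673)) = Add(Mul(10025, Rational(1, 68110)), Rational(6, 31673)) = Add(Rational(2005, 13622), Rational(6, 31673)) = Rational(63586097, 431449606)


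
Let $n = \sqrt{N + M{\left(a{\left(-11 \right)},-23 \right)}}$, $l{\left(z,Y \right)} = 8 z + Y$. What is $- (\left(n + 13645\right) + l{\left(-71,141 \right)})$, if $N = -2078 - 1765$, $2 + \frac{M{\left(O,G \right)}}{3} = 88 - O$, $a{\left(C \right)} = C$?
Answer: $-13218 - 4 i \sqrt{222} \approx -13218.0 - 59.599 i$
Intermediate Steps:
$M{\left(O,G \right)} = 258 - 3 O$ ($M{\left(O,G \right)} = -6 + 3 \left(88 - O\right) = -6 - \left(-264 + 3 O\right) = 258 - 3 O$)
$l{\left(z,Y \right)} = Y + 8 z$
$N = -3843$ ($N = -2078 - 1765 = -3843$)
$n = 4 i \sqrt{222}$ ($n = \sqrt{-3843 + \left(258 - -33\right)} = \sqrt{-3843 + \left(258 + 33\right)} = \sqrt{-3843 + 291} = \sqrt{-3552} = 4 i \sqrt{222} \approx 59.599 i$)
$- (\left(n + 13645\right) + l{\left(-71,141 \right)}) = - (\left(4 i \sqrt{222} + 13645\right) + \left(141 + 8 \left(-71\right)\right)) = - (\left(13645 + 4 i \sqrt{222}\right) + \left(141 - 568\right)) = - (\left(13645 + 4 i \sqrt{222}\right) - 427) = - (13218 + 4 i \sqrt{222}) = -13218 - 4 i \sqrt{222}$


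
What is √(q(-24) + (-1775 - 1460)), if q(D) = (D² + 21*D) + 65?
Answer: I*√3098 ≈ 55.66*I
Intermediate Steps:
q(D) = 65 + D² + 21*D
√(q(-24) + (-1775 - 1460)) = √((65 + (-24)² + 21*(-24)) + (-1775 - 1460)) = √((65 + 576 - 504) - 3235) = √(137 - 3235) = √(-3098) = I*√3098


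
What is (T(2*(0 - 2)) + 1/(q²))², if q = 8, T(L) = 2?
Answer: 16641/4096 ≈ 4.0627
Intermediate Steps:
(T(2*(0 - 2)) + 1/(q²))² = (2 + 1/(8²))² = (2 + 1/64)² = (129/64)² = 16641/4096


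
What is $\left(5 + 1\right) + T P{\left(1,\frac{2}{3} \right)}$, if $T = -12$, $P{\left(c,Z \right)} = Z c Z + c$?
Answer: $- \frac{34}{3} \approx -11.333$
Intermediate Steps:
$P{\left(c,Z \right)} = c + c Z^{2}$ ($P{\left(c,Z \right)} = c Z^{2} + c = c + c Z^{2}$)
$\left(5 + 1\right) + T P{\left(1,\frac{2}{3} \right)} = \left(5 + 1\right) - 12 \cdot 1 \left(1 + \left(\frac{2}{3}\right)^{2}\right) = 6 - 12 \cdot 1 \left(1 + \left(2 \cdot \frac{1}{3}\right)^{2}\right) = 6 - 12 \cdot 1 \left(1 + \left(\frac{2}{3}\right)^{2}\right) = 6 - 12 \cdot 1 \left(1 + \frac{4}{9}\right) = 6 - 12 \cdot 1 \cdot \frac{13}{9} = 6 - \frac{52}{3} = - \frac{34}{3}$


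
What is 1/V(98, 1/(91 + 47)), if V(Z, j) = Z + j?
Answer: 138/13525 ≈ 0.010203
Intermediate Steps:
1/V(98, 1/(91 + 47)) = 1/(98 + 1/(91 + 47)) = 1/(98 + 1/138) = 1/(13525/138) = 138/13525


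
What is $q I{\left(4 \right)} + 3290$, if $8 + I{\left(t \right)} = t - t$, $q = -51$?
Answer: $3698$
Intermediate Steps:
$I{\left(t \right)} = -8$ ($I{\left(t \right)} = -8 + \left(t - t\right) = -8 + 0 = -8$)
$q I{\left(4 \right)} + 3290 = \left(-51\right) \left(-8\right) + 3290 = 408 + 3290 = 3698$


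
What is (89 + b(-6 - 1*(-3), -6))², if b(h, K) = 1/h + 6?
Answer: 80656/9 ≈ 8961.8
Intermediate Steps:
b(h, K) = 6 + 1/h
(89 + b(-6 - 1*(-3), -6))² = (89 + (6 + 1/(-6 - 1*(-3))))² = (89 + (6 + 1/(-6 + 3)))² = (89 + (6 + 1/(-3)))² = (89 + (6 - ⅓))² = (89 + 17/3)² = (284/3)² = 80656/9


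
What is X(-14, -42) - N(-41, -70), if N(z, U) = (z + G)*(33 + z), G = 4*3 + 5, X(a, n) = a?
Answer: -206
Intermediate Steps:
G = 17 (G = 12 + 5 = 17)
N(z, U) = (17 + z)*(33 + z) (N(z, U) = (z + 17)*(33 + z) = (17 + z)*(33 + z))
X(-14, -42) - N(-41, -70) = -14 - (561 + (-41)² + 50*(-41)) = -14 - (561 + 1681 - 2050) = -14 - 1*192 = -14 - 192 = -206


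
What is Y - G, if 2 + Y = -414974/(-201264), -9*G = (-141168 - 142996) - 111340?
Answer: -1895252501/43128 ≈ -43945.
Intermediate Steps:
G = 395504/9 (G = -((-141168 - 142996) - 111340)/9 = -(-284164 - 111340)/9 = -⅑*(-395504) = 395504/9 ≈ 43945.)
Y = 889/14376 (Y = -2 - 414974/(-201264) = -2 - 414974*(-1/201264) = -2 + 29641/14376 = 889/14376 ≈ 0.061839)
Y - G = 889/14376 - 1*395504/9 = 889/14376 - 395504/9 = -1895252501/43128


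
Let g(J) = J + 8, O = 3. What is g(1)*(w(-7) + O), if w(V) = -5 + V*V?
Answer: 423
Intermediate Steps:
g(J) = 8 + J
w(V) = -5 + V**2
g(1)*(w(-7) + O) = (8 + 1)*((-5 + (-7)**2) + 3) = 9*((-5 + 49) + 3) = 9*(44 + 3) = 9*47 = 423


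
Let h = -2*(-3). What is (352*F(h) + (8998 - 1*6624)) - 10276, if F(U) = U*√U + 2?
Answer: -7198 + 2112*√6 ≈ -2024.7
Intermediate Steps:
h = 6
F(U) = 2 + U^(3/2) (F(U) = U^(3/2) + 2 = 2 + U^(3/2))
(352*F(h) + (8998 - 1*6624)) - 10276 = (352*(2 + 6^(3/2)) + (8998 - 1*6624)) - 10276 = (352*(2 + 6*√6) + (8998 - 6624)) - 10276 = ((704 + 2112*√6) + 2374) - 10276 = (3078 + 2112*√6) - 10276 = -7198 + 2112*√6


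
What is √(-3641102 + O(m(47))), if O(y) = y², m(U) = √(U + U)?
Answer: 4*I*√227563 ≈ 1908.1*I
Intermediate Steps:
m(U) = √2*√U (m(U) = √(2*U) = √2*√U)
√(-3641102 + O(m(47))) = √(-3641102 + (√2*√47)²) = √(-3641102 + (√94)²) = √(-3641102 + 94) = √(-3641008) = 4*I*√227563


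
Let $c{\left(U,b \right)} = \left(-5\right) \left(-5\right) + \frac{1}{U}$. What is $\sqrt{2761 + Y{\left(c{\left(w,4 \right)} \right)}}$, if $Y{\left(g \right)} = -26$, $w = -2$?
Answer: $\sqrt{2735} \approx 52.297$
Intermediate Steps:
$c{\left(U,b \right)} = 25 + \frac{1}{U}$
$\sqrt{2761 + Y{\left(c{\left(w,4 \right)} \right)}} = \sqrt{2761 - 26} = \sqrt{2735}$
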